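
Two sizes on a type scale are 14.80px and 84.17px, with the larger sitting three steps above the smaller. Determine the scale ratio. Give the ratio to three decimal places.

1.785

r³ = 84.17 / 14.80, so r = (84.17/14.80)^(1/3).
r = 5.6872^(1/3) ≈ 1.7850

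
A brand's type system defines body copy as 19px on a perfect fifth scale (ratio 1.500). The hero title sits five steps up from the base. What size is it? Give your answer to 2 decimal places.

Each step on a modular scale multiplies by the ratio, so the size n steps from the base is base × ratioⁿ.
19.0 × 1.500⁵ = 19.0 × 7.59375 ≈ 144.28

144.28px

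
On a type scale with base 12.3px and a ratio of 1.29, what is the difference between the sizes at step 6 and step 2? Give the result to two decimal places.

Step 2: 12.3 × 1.29² = 20.4684px
Step 6: 12.3 × 1.29⁶ = 56.6818px
Difference: 56.6818 − 20.4684 = 36.2134px

36.21px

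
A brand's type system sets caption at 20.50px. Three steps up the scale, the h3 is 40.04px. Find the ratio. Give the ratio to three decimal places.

The ratio satisfies 20.50 × r³ = 40.04, so r = (40.04 / 20.50)^(1/3).
r = 1.9532^(1/3) ≈ 1.2500

1.250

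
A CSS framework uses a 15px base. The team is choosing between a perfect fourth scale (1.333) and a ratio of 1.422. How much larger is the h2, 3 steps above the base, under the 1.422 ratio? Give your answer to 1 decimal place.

Perfect fourth: 15.0 × 1.333³ = 35.529px
At 1.422: 15.0 × 1.422³ = 43.131px
Difference: 43.131 − 35.529 = 7.602px

7.6px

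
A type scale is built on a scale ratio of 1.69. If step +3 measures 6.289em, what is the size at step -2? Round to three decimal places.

0.456em

The gap is -2 − (3) = -5 steps, so the factor is 1.69^-5.
6.289 ÷ 1.69⁵ = 6.289 ÷ 13.78585 ≈ 0.456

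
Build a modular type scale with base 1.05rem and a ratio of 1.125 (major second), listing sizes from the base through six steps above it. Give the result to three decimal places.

Step 0: 1.05rem
Step 1: 1.05 × 1.125 = 1.181
Step 2: 1.05 × 1.125² = 1.329
Step 3: 1.05 × 1.125³ = 1.495
Step 4: 1.05 × 1.125⁴ = 1.682
Step 5: 1.05 × 1.125⁵ = 1.892
Step 6: 1.05 × 1.125⁶ = 2.129

1.050rem, 1.181rem, 1.329rem, 1.495rem, 1.682rem, 1.892rem, 2.129rem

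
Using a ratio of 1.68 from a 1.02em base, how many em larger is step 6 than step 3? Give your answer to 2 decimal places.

Step 3: 1.02 × 1.68³ = 4.8365em
Step 6: 1.02 × 1.68⁶ = 22.9327em
Difference: 22.9327 − 4.8365 = 18.0962em

18.10em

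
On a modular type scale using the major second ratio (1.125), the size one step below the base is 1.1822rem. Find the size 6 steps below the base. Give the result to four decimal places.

0.6560rem

Moving from step -1 to step -6 is 5 steps down, so divide by r⁵.
1.1822 ÷ 1.125⁵ = 1.1822 ÷ 1.80203 ≈ 0.6560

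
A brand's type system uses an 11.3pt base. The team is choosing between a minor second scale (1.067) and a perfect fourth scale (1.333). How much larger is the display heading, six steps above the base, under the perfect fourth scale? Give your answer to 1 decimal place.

Minor second: 11.3 × 1.067⁶ = 16.675pt
Perfect fourth: 11.3 × 1.333⁶ = 63.396pt
Difference: 63.396 − 16.675 = 46.721pt

46.7pt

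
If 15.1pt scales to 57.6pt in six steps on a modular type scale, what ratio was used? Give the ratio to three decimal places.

r⁶ = 57.6 / 15.1, so r = (57.6/15.1)^(1/6).
r = 3.8146^(1/6) ≈ 1.2500

1.250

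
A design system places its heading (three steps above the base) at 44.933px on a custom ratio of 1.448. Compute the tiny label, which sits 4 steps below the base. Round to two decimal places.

The gap is -4 − (3) = -7 steps, so the factor is 1.448^-7.
44.933 ÷ 1.448⁷ = 44.933 ÷ 13.34689 ≈ 3.367

3.37px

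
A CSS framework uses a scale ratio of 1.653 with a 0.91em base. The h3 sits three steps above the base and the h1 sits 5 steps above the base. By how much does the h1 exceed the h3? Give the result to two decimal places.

Step 3: 0.91 × 1.653³ = 4.1102em
Step 5: 0.91 × 1.653⁵ = 11.2307em
Difference: 11.2307 − 4.1102 = 7.1205em

7.12em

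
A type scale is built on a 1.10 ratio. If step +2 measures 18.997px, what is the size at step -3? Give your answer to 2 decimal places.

11.80px

18.997 ÷ 1.10⁵ = 18.997 ÷ 1.61051 ≈ 11.796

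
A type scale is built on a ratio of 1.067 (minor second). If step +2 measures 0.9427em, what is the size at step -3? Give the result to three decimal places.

0.9427 ÷ 1.067⁵ = 0.9427 ÷ 1.38300 ≈ 0.682

0.682em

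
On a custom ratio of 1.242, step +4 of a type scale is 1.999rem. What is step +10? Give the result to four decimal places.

1.999 × 1.242⁶ = 1.999 × 3.67054 ≈ 7.3374

7.3374rem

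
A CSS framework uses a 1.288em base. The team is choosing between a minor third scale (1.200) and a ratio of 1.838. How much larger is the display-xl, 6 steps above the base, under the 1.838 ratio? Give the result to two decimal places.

Minor third: 1.288 × 1.200⁶ = 3.8459em
At 1.838: 1.288 × 1.838⁶ = 49.6580em
Difference: 49.6580 − 3.8459 = 45.8121em

45.81em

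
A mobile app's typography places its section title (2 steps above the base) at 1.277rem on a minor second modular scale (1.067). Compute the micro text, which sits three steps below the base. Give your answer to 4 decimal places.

Moving from step +2 to step -3 is 5 steps down, so divide by r⁵.
1.277 ÷ 1.067⁵ = 1.277 ÷ 1.38300 ≈ 0.9234

0.9234rem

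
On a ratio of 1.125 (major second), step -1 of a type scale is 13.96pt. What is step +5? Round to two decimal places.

28.30pt

Moving from step -1 to step +5 is 6 steps up, so multiply by r⁶.
13.96 × 1.125⁶ = 13.96 × 2.02729 ≈ 28.301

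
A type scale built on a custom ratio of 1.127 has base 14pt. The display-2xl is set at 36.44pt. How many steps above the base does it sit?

8

1.127ⁿ = 36.44 / 14 = 2.6029
n = ln(2.6029) / ln(1.127) = 0.9566 / 0.1196 ≈ 8.00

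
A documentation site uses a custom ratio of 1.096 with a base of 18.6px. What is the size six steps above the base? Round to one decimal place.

32.2px

Each step on a modular scale multiplies by the ratio, so the size n steps from the base is base × ratioⁿ.
18.6 × 1.096⁶ = 18.6 × 1.73326 ≈ 32.24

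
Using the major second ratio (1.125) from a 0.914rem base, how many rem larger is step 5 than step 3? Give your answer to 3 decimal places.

0.346rem

Step 3: 0.914 × 1.125³ = 1.30138rem
Step 5: 0.914 × 1.125⁵ = 1.64706rem
Difference: 1.64706 − 1.30138 = 0.34568rem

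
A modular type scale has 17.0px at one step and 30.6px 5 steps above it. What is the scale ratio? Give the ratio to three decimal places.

r⁵ = 30.6 / 17.0, so r = (30.6/17.0)^(1/5).
r = 1.8000^(1/5) ≈ 1.1247

1.125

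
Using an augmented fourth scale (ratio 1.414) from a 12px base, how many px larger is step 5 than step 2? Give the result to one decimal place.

43.8px

Step 2: 12.0 × 1.414² = 23.993px
Step 5: 12.0 × 1.414⁵ = 67.831px
Difference: 67.831 − 23.993 = 43.838px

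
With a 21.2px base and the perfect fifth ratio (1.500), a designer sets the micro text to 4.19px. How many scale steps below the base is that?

1.500ⁿ = 21.2 / 4.19 = 5.0597
n = ln(5.0597) / ln(1.500) = 1.6213 / 0.4055 ≈ 4.00

4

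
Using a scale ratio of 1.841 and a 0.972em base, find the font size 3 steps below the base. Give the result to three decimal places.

Every step multiplies by the scale ratio.
0.972 ÷ 1.841³ = 0.972 ÷ 6.23967 ≈ 0.156

0.156em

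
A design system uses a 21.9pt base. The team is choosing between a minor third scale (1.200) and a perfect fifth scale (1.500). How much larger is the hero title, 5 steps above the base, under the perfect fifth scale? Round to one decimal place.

Minor third: 21.9 × 1.200⁵ = 54.494pt
Perfect fifth: 21.9 × 1.500⁵ = 166.303pt
Difference: 166.303 − 54.494 = 111.809pt

111.8pt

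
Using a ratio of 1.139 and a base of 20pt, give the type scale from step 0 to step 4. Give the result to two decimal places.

Step 0: 20pt
Step 1: 20.0 × 1.139 = 22.78
Step 2: 20.0 × 1.139² = 25.95
Step 3: 20.0 × 1.139³ = 29.55
Step 4: 20.0 × 1.139⁴ = 33.66

20.00pt, 22.78pt, 25.95pt, 29.55pt, 33.66pt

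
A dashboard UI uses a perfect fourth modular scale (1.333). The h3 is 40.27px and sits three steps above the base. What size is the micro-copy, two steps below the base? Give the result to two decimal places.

9.57px

The gap is -2 − (3) = -5 steps, so the factor is 1.333^-5.
40.27 ÷ 1.333⁵ = 40.27 ÷ 4.20873 ≈ 9.568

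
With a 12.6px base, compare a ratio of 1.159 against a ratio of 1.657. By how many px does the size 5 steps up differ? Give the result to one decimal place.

At 1.159: 12.6 × 1.159⁵ = 26.350px
At 1.657: 12.6 × 1.657⁵ = 157.392px
Difference: 157.392 − 26.350 = 131.042px

131.0px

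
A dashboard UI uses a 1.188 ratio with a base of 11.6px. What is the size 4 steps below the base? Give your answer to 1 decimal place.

Every step multiplies by the scale ratio.
11.6 ÷ 1.188⁴ = 11.6 ÷ 1.99189 ≈ 5.82

5.8px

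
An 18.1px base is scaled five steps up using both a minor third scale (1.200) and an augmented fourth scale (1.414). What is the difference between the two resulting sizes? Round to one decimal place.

Minor third: 18.1 × 1.200⁵ = 45.039px
Augmented fourth: 18.1 × 1.414⁵ = 102.312px
Difference: 102.312 − 45.039 = 57.273px

57.3px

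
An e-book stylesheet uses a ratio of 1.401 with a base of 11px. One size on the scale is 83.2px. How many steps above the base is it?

6

1.401ⁿ = 83.2 / 11 = 7.5636
n = ln(7.5636) / ln(1.401) = 2.0234 / 0.3372 ≈ 6.00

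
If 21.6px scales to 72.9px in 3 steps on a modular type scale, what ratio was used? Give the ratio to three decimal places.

1.500

r³ = 72.9 / 21.6, so r = (72.9/21.6)^(1/3).
r = 3.3750^(1/3) ≈ 1.5000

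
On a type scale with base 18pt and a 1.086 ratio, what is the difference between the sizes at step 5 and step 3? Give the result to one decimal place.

4.1pt

Step 3: 18.0 × 1.086³ = 23.055pt
Step 5: 18.0 × 1.086⁵ = 27.191pt
Difference: 27.191 − 23.055 = 4.136pt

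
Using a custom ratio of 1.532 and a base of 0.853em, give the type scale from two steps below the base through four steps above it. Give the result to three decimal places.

Step -2: 0.853 ÷ 1.532² = 0.363
Step -1: 0.853 ÷ 1.532 = 0.557
Step 0: 0.853em
Step 1: 0.853 × 1.532 = 1.307
Step 2: 0.853 × 1.532² = 2.002
Step 3: 0.853 × 1.532³ = 3.067
Step 4: 0.853 × 1.532⁴ = 4.699

0.363em, 0.557em, 0.853em, 1.307em, 2.002em, 3.067em, 4.699em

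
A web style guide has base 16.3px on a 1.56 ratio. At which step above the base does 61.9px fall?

3

1.56ⁿ = 61.9 / 16.3 = 3.7975
n = ln(3.7975) / ln(1.56) = 1.3344 / 0.4447 ≈ 3.00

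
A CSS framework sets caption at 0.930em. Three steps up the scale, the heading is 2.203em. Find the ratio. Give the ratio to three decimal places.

The ratio satisfies 0.930 × r³ = 2.203, so r = (2.203 / 0.930)^(1/3).
r = 2.3688^(1/3) ≈ 1.3330

1.333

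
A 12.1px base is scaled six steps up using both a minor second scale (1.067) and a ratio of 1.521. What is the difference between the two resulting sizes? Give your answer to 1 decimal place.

Minor second: 12.1 × 1.067⁶ = 17.855px
At 1.521: 12.1 × 1.521⁶ = 149.817px
Difference: 149.817 − 17.855 = 131.962px

132.0px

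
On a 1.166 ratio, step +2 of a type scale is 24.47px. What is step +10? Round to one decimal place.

83.6px

The gap is 10 − (2) = 8 steps, so the factor is 1.166^8.
24.47 × 1.166⁸ = 24.47 × 3.41655 ≈ 83.603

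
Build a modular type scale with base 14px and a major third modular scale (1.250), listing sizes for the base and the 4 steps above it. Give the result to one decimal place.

Step 0: 14px
Step 1: 14.0 × 1.250 = 17.5
Step 2: 14.0 × 1.250² = 21.9
Step 3: 14.0 × 1.250³ = 27.3
Step 4: 14.0 × 1.250⁴ = 34.2

14.0px, 17.5px, 21.9px, 27.3px, 34.2px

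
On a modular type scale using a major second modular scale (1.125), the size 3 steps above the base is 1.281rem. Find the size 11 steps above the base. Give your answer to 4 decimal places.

3.2868rem

Moving from step +3 to step +11 is 8 steps up, so multiply by r⁸.
1.281 × 1.125⁸ = 1.281 × 2.56578 ≈ 3.2868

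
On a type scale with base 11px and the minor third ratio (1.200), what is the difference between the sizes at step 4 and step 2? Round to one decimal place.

7.0px

Step 2: 11.0 × 1.200² = 15.840px
Step 4: 11.0 × 1.200⁴ = 22.810px
Difference: 22.810 − 15.840 = 6.970px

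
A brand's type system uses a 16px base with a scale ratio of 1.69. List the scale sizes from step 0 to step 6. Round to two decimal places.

16.00px, 27.04px, 45.70px, 77.23px, 130.52px, 220.57px, 372.77px

Step 0: 16px
Step 1: 16.0 × 1.69 = 27.04
Step 2: 16.0 × 1.69² = 45.70
Step 3: 16.0 × 1.69³ = 77.23
Step 4: 16.0 × 1.69⁴ = 130.52
Step 5: 16.0 × 1.69⁵ = 220.57
Step 6: 16.0 × 1.69⁶ = 372.77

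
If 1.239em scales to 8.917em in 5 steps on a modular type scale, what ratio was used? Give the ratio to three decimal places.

r⁵ = 8.917 / 1.239, so r = (8.917/1.239)^(1/5).
r = 7.1969^(1/5) ≈ 1.4840

1.484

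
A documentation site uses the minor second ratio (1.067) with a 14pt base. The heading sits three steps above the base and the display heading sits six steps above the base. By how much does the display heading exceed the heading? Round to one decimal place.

Step 3: 14.0 × 1.067³ = 17.007pt
Step 6: 14.0 × 1.067⁶ = 20.659pt
Difference: 20.659 − 17.007 = 3.652pt

3.7pt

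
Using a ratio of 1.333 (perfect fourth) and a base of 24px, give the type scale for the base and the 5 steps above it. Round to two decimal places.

Step 0: 24px
Step 1: 24.0 × 1.333 = 31.99
Step 2: 24.0 × 1.333² = 42.65
Step 3: 24.0 × 1.333³ = 56.85
Step 4: 24.0 × 1.333⁴ = 75.78
Step 5: 24.0 × 1.333⁵ = 101.01

24.00px, 31.99px, 42.65px, 56.85px, 75.78px, 101.01px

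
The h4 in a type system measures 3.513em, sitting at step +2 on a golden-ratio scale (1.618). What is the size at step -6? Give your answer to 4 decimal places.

3.513 ÷ 1.618⁸ = 3.513 ÷ 46.97082 ≈ 0.0748

0.0748em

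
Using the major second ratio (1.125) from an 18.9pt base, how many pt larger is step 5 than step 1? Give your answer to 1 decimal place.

12.8pt

Step 1: 18.9 × 1.125 = 21.262pt
Step 5: 18.9 × 1.125⁵ = 34.058pt
Difference: 34.058 − 21.262 = 12.796pt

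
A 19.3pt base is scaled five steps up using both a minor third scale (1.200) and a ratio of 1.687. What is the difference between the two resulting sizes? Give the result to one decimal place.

215.7pt

Minor third: 19.3 × 1.200⁵ = 48.025pt
At 1.687: 19.3 × 1.687⁵ = 263.714pt
Difference: 263.714 − 48.025 = 215.689pt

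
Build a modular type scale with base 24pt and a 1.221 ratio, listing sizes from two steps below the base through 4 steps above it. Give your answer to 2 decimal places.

16.10pt, 19.66pt, 24.00pt, 29.30pt, 35.78pt, 43.69pt, 53.34pt

Step -2: 24.0 ÷ 1.221² = 16.10
Step -1: 24.0 ÷ 1.221 = 19.66
Step 0: 24pt
Step 1: 24.0 × 1.221 = 29.30
Step 2: 24.0 × 1.221² = 35.78
Step 3: 24.0 × 1.221³ = 43.69
Step 4: 24.0 × 1.221⁴ = 53.34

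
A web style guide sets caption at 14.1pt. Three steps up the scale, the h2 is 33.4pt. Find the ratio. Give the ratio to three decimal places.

r³ = 33.4 / 14.1, so r = (33.4/14.1)^(1/3).
r = 2.3688^(1/3) ≈ 1.3330

1.333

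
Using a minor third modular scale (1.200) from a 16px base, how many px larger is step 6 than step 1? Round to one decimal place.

28.6px

Step 1: 16.0 × 1.200 = 19.200px
Step 6: 16.0 × 1.200⁶ = 47.776px
Difference: 47.776 − 19.200 = 28.576px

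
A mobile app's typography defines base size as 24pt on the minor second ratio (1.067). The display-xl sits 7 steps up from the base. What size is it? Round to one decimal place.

37.8pt

24.0 × 1.067⁷ = 24.0 × 1.57453 ≈ 37.79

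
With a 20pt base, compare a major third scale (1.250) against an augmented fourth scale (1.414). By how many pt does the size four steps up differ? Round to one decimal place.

Major third: 20.0 × 1.250⁴ = 48.828pt
Augmented fourth: 20.0 × 1.414⁴ = 79.952pt
Difference: 79.952 − 48.828 = 31.124pt

31.1pt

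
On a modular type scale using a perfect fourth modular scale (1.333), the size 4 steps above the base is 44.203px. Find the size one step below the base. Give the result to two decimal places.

The gap is -1 − (4) = -5 steps, so the factor is 1.333^-5.
44.203 ÷ 1.333⁵ = 44.203 ÷ 4.20873 ≈ 10.503

10.50px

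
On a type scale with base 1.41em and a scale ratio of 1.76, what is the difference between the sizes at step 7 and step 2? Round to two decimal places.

Step 2: 1.41 × 1.76² = 4.3676em
Step 7: 1.41 × 1.76⁷ = 73.7578em
Difference: 73.7578 − 4.3676 = 69.3902em

69.39em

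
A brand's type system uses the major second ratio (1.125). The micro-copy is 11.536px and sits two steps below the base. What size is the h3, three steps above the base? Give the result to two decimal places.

11.536 × 1.125⁵ = 11.536 × 1.80203 ≈ 20.788

20.79px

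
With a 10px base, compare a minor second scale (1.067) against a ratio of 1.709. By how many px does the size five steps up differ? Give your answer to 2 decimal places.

Minor second: 10.0 × 1.067⁵ = 13.8300px
At 1.709: 10.0 × 1.709⁵ = 145.7842px
Difference: 145.7842 − 13.8300 = 131.9542px

131.95px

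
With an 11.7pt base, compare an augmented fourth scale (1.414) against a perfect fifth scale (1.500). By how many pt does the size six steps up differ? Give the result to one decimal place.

39.8pt

Augmented fourth: 11.7 × 1.414⁶ = 93.515pt
Perfect fifth: 11.7 × 1.500⁶ = 133.270pt
Difference: 133.270 − 93.515 = 39.755pt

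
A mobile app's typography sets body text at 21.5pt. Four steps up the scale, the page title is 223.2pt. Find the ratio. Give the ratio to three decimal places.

r⁴ = 223.2 / 21.5, so r = (223.2/21.5)^(1/4).
r = 10.3814^(1/4) ≈ 1.7950

1.795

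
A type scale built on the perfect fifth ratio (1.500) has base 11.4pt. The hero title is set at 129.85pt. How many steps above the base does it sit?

1.500ⁿ = 129.85 / 11.4 = 11.3904
n = ln(11.3904) / ln(1.500) = 2.4328 / 0.4055 ≈ 6.00

6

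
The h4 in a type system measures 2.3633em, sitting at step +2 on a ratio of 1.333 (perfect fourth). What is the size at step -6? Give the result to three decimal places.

2.3633 ÷ 1.333⁸ = 2.3633 ÷ 9.96876 ≈ 0.237

0.237em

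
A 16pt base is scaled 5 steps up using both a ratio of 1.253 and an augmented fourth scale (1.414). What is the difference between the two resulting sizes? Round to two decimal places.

At 1.253: 16.0 × 1.253⁵ = 49.4169pt
Augmented fourth: 16.0 × 1.414⁵ = 90.4413pt
Difference: 90.4413 − 49.4169 = 41.0244pt

41.02pt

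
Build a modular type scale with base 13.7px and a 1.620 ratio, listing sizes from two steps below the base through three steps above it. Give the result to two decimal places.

Step -2: 13.7 ÷ 1.620² = 5.22
Step -1: 13.7 ÷ 1.620 = 8.46
Step 0: 13.7px
Step 1: 13.7 × 1.620 = 22.19
Step 2: 13.7 × 1.620² = 35.95
Step 3: 13.7 × 1.620³ = 58.25

5.22px, 8.46px, 13.70px, 22.19px, 35.95px, 58.25px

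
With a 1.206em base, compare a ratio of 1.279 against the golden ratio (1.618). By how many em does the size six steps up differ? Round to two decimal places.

16.36em

At 1.279: 1.206 × 1.279⁶ = 5.2792em
Golden ratio: 1.206 × 1.618⁶ = 21.6381em
Difference: 21.6381 − 5.2792 = 16.3589em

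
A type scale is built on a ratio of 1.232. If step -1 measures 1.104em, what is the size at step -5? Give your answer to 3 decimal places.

0.479em

The gap is -5 − (-1) = -4 steps, so the factor is 1.232^-4.
1.104 ÷ 1.232⁴ = 1.104 ÷ 2.30379 ≈ 0.479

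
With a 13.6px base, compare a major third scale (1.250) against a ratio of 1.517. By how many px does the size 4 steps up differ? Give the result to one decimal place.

Major third: 13.6 × 1.250⁴ = 33.203px
At 1.517: 13.6 × 1.517⁴ = 72.025px
Difference: 72.025 − 33.203 = 38.822px

38.8px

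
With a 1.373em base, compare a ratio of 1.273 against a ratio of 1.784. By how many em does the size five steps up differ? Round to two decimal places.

20.22em

At 1.273: 1.373 × 1.273⁵ = 4.5900em
At 1.784: 1.373 × 1.784⁵ = 24.8110em
Difference: 24.8110 − 4.5900 = 20.2210em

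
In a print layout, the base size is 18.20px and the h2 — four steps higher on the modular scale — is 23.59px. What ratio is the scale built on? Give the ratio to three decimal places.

1.067

The ratio satisfies 18.20 × r⁴ = 23.59, so r = (23.59 / 18.20)^(1/4).
r = 1.2962^(1/4) ≈ 1.0670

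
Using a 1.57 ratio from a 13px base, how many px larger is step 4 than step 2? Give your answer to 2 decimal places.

46.94px

Step 2: 13.0 × 1.57² = 32.0437px
Step 4: 13.0 × 1.57⁴ = 78.9845px
Difference: 78.9845 − 32.0437 = 46.9408px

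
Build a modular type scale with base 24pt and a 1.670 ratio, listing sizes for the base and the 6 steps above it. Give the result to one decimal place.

24.0pt, 40.1pt, 66.9pt, 111.8pt, 186.7pt, 311.7pt, 520.6pt

Step 0: 24pt
Step 1: 24.0 × 1.670 = 40.1
Step 2: 24.0 × 1.670² = 66.9
Step 3: 24.0 × 1.670³ = 111.8
Step 4: 24.0 × 1.670⁴ = 186.7
Step 5: 24.0 × 1.670⁵ = 311.7
Step 6: 24.0 × 1.670⁶ = 520.6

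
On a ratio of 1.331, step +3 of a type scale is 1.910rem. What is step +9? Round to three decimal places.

10.619rem

Moving from step +3 to step +9 is 6 steps up, so multiply by r⁶.
1.910 × 1.331⁶ = 1.910 × 5.55992 ≈ 10.619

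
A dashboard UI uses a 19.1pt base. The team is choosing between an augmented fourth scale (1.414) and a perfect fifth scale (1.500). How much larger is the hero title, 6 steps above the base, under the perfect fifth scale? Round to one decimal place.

64.9pt

Augmented fourth: 19.1 × 1.414⁶ = 152.662pt
Perfect fifth: 19.1 × 1.500⁶ = 217.561pt
Difference: 217.561 − 152.662 = 64.899pt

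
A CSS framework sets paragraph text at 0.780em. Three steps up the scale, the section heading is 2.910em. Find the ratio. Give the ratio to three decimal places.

1.551

r³ = 2.910 / 0.780, so r = (2.910/0.780)^(1/3).
r = 3.7308^(1/3) ≈ 1.5510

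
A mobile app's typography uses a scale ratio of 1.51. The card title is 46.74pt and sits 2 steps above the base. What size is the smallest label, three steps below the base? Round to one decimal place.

6.0pt

46.74 ÷ 1.51⁵ = 46.74 ÷ 7.85027 ≈ 5.954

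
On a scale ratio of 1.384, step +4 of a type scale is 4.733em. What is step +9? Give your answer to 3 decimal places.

24.033em

Moving from step +4 to step +9 is 5 steps up, so multiply by r⁵.
4.733 × 1.384⁵ = 4.733 × 5.07786 ≈ 24.033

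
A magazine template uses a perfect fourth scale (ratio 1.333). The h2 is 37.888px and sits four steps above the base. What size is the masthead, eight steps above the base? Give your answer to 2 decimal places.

119.63px

37.888 × 1.333⁴ = 37.888 × 3.15733 ≈ 119.625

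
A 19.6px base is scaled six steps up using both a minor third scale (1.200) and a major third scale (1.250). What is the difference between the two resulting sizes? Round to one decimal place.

16.2px

Minor third: 19.6 × 1.200⁶ = 58.525px
Major third: 19.6 × 1.250⁶ = 74.768px
Difference: 74.768 − 58.525 = 16.243px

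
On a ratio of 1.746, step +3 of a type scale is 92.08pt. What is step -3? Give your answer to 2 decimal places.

3.25pt

The gap is -3 − (3) = -6 steps, so the factor is 1.746^-6.
92.08 ÷ 1.746⁶ = 92.08 ÷ 28.33123 ≈ 3.250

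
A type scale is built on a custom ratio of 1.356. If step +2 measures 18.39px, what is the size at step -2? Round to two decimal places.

The gap is -2 − (2) = -4 steps, so the factor is 1.356^-4.
18.39 ÷ 1.356⁴ = 18.39 ÷ 3.38095 ≈ 5.439

5.44px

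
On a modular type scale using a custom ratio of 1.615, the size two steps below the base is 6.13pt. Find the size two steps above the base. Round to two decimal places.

41.70pt

Moving from step -2 to step +2 is 4 steps up, so multiply by r⁴.
6.13 × 1.615⁴ = 6.13 × 6.80284 ≈ 41.701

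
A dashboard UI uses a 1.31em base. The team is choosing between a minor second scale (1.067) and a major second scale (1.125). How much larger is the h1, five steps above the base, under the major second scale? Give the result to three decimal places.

Minor second: 1.31 × 1.067⁵ = 1.81173em
Major second: 1.31 × 1.125⁵ = 2.36066em
Difference: 2.36066 − 1.81173 = 0.54893em

0.549em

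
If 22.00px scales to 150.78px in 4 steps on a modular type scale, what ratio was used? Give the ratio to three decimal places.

The ratio satisfies 22.00 × r⁴ = 150.78, so r = (150.78 / 22.00)^(1/4).
r = 6.8536^(1/4) ≈ 1.6180

1.618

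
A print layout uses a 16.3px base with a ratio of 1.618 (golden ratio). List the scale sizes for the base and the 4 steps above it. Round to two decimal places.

16.30px, 26.37px, 42.67px, 69.04px, 111.71px

Step 0: 16.3px
Step 1: 16.3 × 1.618 = 26.37
Step 2: 16.3 × 1.618² = 42.67
Step 3: 16.3 × 1.618³ = 69.04
Step 4: 16.3 × 1.618⁴ = 111.71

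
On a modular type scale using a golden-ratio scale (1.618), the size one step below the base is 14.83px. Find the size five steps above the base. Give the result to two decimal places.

266.08px

The gap is 5 − (-1) = 6 steps, so the factor is 1.618^6.
14.83 × 1.618⁶ = 14.83 × 17.94201 ≈ 266.080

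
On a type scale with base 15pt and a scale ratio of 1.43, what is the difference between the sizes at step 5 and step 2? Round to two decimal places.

Step 2: 15.0 × 1.43² = 30.6735pt
Step 5: 15.0 × 1.43⁵ = 89.6957pt
Difference: 89.6957 − 30.6735 = 59.0222pt

59.02pt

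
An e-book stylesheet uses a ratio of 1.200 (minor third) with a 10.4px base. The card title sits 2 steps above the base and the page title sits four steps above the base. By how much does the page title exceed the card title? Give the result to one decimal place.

6.6px

Step 2: 10.4 × 1.200² = 14.976px
Step 4: 10.4 × 1.200⁴ = 21.565px
Difference: 21.565 − 14.976 = 6.589px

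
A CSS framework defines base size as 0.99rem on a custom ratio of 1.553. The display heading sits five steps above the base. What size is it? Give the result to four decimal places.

8.9432rem

0.99 × 1.553⁵ = 0.99 × 9.03353 ≈ 8.9432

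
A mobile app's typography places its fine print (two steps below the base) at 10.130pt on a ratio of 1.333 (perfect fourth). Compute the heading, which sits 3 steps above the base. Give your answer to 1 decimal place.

42.6pt

The gap is 3 − (-2) = 5 steps, so the factor is 1.333^5.
10.130 × 1.333⁵ = 10.130 × 4.20873 ≈ 42.634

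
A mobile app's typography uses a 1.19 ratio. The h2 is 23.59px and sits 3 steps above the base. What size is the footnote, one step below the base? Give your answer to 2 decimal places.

11.76px

The gap is -1 − (3) = -4 steps, so the factor is 1.19^-4.
23.59 ÷ 1.19⁴ = 23.59 ÷ 2.00534 ≈ 11.764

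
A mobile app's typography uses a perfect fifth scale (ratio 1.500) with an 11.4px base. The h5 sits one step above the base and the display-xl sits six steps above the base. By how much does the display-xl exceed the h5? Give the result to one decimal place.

Step 1: 11.4 × 1.500 = 17.100px
Step 6: 11.4 × 1.500⁶ = 129.853px
Difference: 129.853 − 17.100 = 112.753px

112.8px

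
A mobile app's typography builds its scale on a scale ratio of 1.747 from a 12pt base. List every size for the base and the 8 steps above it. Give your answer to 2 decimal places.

Step 0: 12pt
Step 1: 12.0 × 1.747 = 20.96
Step 2: 12.0 × 1.747² = 36.62
Step 3: 12.0 × 1.747³ = 63.98
Step 4: 12.0 × 1.747⁴ = 111.78
Step 5: 12.0 × 1.747⁵ = 195.27
Step 6: 12.0 × 1.747⁶ = 341.14
Step 7: 12.0 × 1.747⁷ = 595.98
Step 8: 12.0 × 1.747⁸ = 1041.18

12.00pt, 20.96pt, 36.62pt, 63.98pt, 111.78pt, 195.27pt, 341.14pt, 595.98pt, 1041.18pt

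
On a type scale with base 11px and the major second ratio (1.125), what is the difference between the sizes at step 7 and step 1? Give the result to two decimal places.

Step 1: 11.0 × 1.125 = 12.3750px
Step 7: 11.0 × 1.125⁷ = 25.0877px
Difference: 25.0877 − 12.3750 = 12.7127px

12.71px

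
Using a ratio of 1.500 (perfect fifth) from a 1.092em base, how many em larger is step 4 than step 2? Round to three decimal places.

3.071em

Step 2: 1.092 × 1.500² = 2.45700em
Step 4: 1.092 × 1.500⁴ = 5.52825em
Difference: 5.52825 − 2.45700 = 3.07125em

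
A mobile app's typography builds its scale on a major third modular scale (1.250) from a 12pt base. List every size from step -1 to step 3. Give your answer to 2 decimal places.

9.60pt, 12.00pt, 15.00pt, 18.75pt, 23.44pt

Step -1: 12.0 ÷ 1.250 = 9.60
Step 0: 12pt
Step 1: 12.0 × 1.250 = 15.00
Step 2: 12.0 × 1.250² = 18.75
Step 3: 12.0 × 1.250³ = 23.44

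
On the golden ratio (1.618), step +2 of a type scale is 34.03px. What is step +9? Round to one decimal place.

987.9px

The gap is 9 − (2) = 7 steps, so the factor is 1.618^7.
34.03 × 1.618⁷ = 34.03 × 29.03017 ≈ 987.897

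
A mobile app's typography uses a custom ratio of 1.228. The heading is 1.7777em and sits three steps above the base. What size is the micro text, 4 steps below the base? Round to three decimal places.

0.422em

Moving from step +3 to step -4 is 7 steps down, so divide by r⁷.
1.7777 ÷ 1.228⁷ = 1.7777 ÷ 4.21103 ≈ 0.422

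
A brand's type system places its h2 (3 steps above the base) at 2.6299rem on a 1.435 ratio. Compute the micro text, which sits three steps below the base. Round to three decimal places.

Moving from step +3 to step -3 is 6 steps down, so divide by r⁶.
2.6299 ÷ 1.435⁶ = 2.6299 ÷ 8.73195 ≈ 0.301

0.301rem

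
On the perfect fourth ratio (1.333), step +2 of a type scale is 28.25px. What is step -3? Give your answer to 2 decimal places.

6.71px

Moving from step +2 to step -3 is 5 steps down, so divide by r⁵.
28.25 ÷ 1.333⁵ = 28.25 ÷ 4.20873 ≈ 6.712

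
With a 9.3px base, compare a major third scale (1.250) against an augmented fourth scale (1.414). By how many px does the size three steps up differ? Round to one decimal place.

8.1px

Major third: 9.3 × 1.250³ = 18.164px
Augmented fourth: 9.3 × 1.414³ = 26.292px
Difference: 26.292 − 18.164 = 8.128px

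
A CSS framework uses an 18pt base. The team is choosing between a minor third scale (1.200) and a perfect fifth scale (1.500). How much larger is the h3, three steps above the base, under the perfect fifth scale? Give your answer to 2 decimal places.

29.65pt

Minor third: 18.0 × 1.200³ = 31.1040pt
Perfect fifth: 18.0 × 1.500³ = 60.7500pt
Difference: 60.7500 − 31.1040 = 29.6460pt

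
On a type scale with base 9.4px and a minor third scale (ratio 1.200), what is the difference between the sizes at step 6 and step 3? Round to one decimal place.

11.8px

Step 3: 9.4 × 1.200³ = 16.243px
Step 6: 9.4 × 1.200⁶ = 28.068px
Difference: 28.068 − 16.243 = 11.825px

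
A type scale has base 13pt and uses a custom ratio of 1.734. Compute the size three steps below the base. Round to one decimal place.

2.5pt

Each step on a modular scale multiplies by the ratio, so the size n steps from the base is base × ratioⁿ.
13.0 ÷ 1.734³ = 13.0 ÷ 5.21371 ≈ 2.49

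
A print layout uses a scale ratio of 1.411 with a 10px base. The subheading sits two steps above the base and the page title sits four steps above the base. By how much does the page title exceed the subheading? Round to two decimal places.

Step 2: 10.0 × 1.411² = 19.9092px
Step 4: 10.0 × 1.411⁴ = 39.6377px
Difference: 39.6377 − 19.9092 = 19.7285px

19.73px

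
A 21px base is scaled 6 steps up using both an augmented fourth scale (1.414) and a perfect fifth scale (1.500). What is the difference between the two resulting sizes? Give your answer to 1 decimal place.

Augmented fourth: 21.0 × 1.414⁶ = 167.848px
Perfect fifth: 21.0 × 1.500⁶ = 239.203px
Difference: 239.203 − 167.848 = 71.355px

71.4px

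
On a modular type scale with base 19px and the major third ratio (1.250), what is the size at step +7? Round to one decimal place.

90.6px

19.0 × 1.250⁷ = 19.0 × 4.76837 ≈ 90.60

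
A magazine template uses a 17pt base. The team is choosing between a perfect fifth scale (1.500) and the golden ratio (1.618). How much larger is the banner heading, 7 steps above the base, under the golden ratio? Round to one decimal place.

203.1pt

Perfect fifth: 17.0 × 1.500⁷ = 290.461pt
Golden ratio: 17.0 × 1.618⁷ = 493.513pt
Difference: 493.513 − 290.461 = 203.052pt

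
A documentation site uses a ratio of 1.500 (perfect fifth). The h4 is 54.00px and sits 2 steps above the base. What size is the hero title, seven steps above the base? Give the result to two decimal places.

410.06px

54.00 × 1.500⁵ = 54.00 × 7.59375 ≈ 410.062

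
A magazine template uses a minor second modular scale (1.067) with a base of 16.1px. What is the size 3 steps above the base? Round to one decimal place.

19.6px

Every step multiplies by the scale ratio.
16.1 × 1.067³ = 16.1 × 1.21477 ≈ 19.56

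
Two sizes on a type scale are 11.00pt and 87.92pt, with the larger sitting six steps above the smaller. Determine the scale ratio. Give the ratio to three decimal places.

1.414

r⁶ = 87.92 / 11.00, so r = (87.92/11.00)^(1/6).
r = 7.9927^(1/6) ≈ 1.4140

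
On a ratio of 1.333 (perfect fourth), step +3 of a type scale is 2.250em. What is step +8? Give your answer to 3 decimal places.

9.470em

Moving from step +3 to step +8 is 5 steps up, so multiply by r⁵.
2.250 × 1.333⁵ = 2.250 × 4.20873 ≈ 9.470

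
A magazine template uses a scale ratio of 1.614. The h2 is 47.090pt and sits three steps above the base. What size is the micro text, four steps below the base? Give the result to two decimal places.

47.090 ÷ 1.614⁷ = 47.090 ÷ 28.53151 ≈ 1.650

1.65pt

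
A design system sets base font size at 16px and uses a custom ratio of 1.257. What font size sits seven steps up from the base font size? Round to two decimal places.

A modular type scale is a geometric sequence: sizeₙ = base × rⁿ.
16.0 × 1.257⁷ = 16.0 × 4.95846 ≈ 79.34

79.34px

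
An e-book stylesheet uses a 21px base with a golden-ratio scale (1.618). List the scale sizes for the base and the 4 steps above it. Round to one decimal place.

Step 0: 21px
Step 1: 21.0 × 1.618 = 34.0
Step 2: 21.0 × 1.618² = 55.0
Step 3: 21.0 × 1.618³ = 89.0
Step 4: 21.0 × 1.618⁴ = 143.9

21.0px, 34.0px, 55.0px, 89.0px, 143.9px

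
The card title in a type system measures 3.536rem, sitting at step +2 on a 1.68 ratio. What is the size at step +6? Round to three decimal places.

28.168rem

3.536 × 1.68⁴ = 3.536 × 7.96594 ≈ 28.168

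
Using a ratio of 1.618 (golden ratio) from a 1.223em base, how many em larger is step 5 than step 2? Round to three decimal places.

10.360em

Step 2: 1.223 × 1.618² = 3.20172em
Step 5: 1.223 × 1.618⁵ = 13.56185em
Difference: 13.56185 − 3.20172 = 10.36013em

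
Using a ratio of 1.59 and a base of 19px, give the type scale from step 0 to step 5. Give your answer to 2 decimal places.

Step 0: 19px
Step 1: 19.0 × 1.59 = 30.21
Step 2: 19.0 × 1.59² = 48.03
Step 3: 19.0 × 1.59³ = 76.37
Step 4: 19.0 × 1.59⁴ = 121.43
Step 5: 19.0 × 1.59⁵ = 193.08

19.00px, 30.21px, 48.03px, 76.37px, 121.43px, 193.08px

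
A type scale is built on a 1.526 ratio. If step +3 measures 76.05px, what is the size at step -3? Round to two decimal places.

The gap is -3 − (3) = -6 steps, so the factor is 1.526^-6.
76.05 ÷ 1.526⁶ = 76.05 ÷ 12.62779 ≈ 6.022

6.02px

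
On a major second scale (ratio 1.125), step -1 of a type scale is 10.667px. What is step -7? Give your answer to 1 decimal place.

5.3px

The gap is -7 − (-1) = -6 steps, so the factor is 1.125^-6.
10.667 ÷ 1.125⁶ = 10.667 ÷ 2.02729 ≈ 5.262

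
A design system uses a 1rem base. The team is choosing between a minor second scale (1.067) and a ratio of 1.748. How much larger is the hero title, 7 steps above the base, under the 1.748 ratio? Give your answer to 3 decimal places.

48.290rem

Minor second: 1.0 × 1.067⁷ = 1.57453rem
At 1.748: 1.0 × 1.748⁷ = 49.86433rem
Difference: 49.86433 − 1.57453 = 48.28980rem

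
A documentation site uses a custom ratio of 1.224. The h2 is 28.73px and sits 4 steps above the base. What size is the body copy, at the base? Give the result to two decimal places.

28.73 ÷ 1.224⁴ = 28.73 ÷ 2.24453 ≈ 12.800

12.80px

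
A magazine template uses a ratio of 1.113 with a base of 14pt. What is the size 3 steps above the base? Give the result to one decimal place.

19.3pt

14.0 × 1.113³ = 14.0 × 1.37875 ≈ 19.30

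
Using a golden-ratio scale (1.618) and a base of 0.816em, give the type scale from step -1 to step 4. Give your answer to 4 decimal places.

0.5043em, 0.8160em, 1.3203em, 2.1362em, 3.4564em, 5.5925em

Step -1: 0.816 ÷ 1.618 = 0.5043
Step 0: 0.816em
Step 1: 0.816 × 1.618 = 1.3203
Step 2: 0.816 × 1.618² = 2.1362
Step 3: 0.816 × 1.618³ = 3.4564
Step 4: 0.816 × 1.618⁴ = 5.5925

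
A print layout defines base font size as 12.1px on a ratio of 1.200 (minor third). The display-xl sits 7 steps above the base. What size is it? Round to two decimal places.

43.36px

Every step multiplies by the scale ratio.
12.1 × 1.200⁷ = 12.1 × 3.58318 ≈ 43.36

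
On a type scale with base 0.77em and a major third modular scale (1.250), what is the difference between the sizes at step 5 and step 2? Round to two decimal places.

1.15em

Step 2: 0.77 × 1.250² = 1.2031em
Step 5: 0.77 × 1.250⁵ = 2.3499em
Difference: 2.3499 − 1.2031 = 1.1468em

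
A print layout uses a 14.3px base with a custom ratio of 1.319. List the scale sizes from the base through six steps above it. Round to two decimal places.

Step 0: 14.3px
Step 1: 14.3 × 1.319 = 18.86
Step 2: 14.3 × 1.319² = 24.88
Step 3: 14.3 × 1.319³ = 32.81
Step 4: 14.3 × 1.319⁴ = 43.28
Step 5: 14.3 × 1.319⁵ = 57.09
Step 6: 14.3 × 1.319⁶ = 75.30

14.30px, 18.86px, 24.88px, 32.81px, 43.28px, 57.09px, 75.30px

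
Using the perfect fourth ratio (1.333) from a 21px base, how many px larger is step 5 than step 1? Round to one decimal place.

60.4px

Step 1: 21.0 × 1.333 = 27.993px
Step 5: 21.0 × 1.333⁵ = 88.383px
Difference: 88.383 − 27.993 = 60.390px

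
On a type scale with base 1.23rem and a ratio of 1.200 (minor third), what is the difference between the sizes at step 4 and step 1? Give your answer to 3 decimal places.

1.075rem

Step 1: 1.23 × 1.200 = 1.47600rem
Step 4: 1.23 × 1.200⁴ = 2.55053rem
Difference: 2.55053 − 1.47600 = 1.07453rem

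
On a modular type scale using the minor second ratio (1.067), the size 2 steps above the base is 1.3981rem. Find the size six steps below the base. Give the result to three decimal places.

The gap is -6 − (2) = -8 steps, so the factor is 1.067^-8.
1.3981 ÷ 1.067⁸ = 1.3981 ÷ 1.68002 ≈ 0.832

0.832rem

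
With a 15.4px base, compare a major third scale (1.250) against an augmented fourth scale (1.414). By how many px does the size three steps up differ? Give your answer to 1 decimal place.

Major third: 15.4 × 1.250³ = 30.078px
Augmented fourth: 15.4 × 1.414³ = 43.538px
Difference: 43.538 − 30.078 = 13.460px

13.5px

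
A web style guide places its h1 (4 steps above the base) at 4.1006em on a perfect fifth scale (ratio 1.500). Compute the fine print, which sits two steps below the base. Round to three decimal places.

Moving from step +4 to step -2 is 6 steps down, so divide by r⁶.
4.1006 ÷ 1.500⁶ = 4.1006 ÷ 11.39062 ≈ 0.360

0.360em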